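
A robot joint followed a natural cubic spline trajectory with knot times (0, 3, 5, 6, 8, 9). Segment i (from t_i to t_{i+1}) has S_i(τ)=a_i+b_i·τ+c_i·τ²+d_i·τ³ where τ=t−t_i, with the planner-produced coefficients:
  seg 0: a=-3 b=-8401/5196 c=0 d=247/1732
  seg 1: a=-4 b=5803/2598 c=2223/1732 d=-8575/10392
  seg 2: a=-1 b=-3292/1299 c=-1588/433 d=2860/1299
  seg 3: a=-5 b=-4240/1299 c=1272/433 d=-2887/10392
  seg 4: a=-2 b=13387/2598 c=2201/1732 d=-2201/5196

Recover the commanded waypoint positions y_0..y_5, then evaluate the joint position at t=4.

y_0 = S_0(0) = a_0 = -3
y_1 = S_1(0) = a_1 = -4
y_2 = S_2(0) = a_2 = -1
y_3 = S_3(0) = a_3 = -5
y_4 = S_4(0) = a_4 = -2
y_5 = S_4(1) = 4
t_q=4 is in segment 1 (τ=1); S_1(τ)=-4531/3464

y_0=-3 y_1=-4 y_2=-1 y_3=-5 y_4=-2 y_5=4
S(4) = -4531/3464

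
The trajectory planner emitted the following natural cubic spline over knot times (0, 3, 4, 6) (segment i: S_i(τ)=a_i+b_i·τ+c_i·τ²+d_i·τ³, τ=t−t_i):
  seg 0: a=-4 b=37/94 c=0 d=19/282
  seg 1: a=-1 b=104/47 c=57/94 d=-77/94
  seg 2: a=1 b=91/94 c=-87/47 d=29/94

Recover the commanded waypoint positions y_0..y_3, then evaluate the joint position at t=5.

y_0=-4 y_1=-1 y_2=1 y_3=-2
S(5) = 20/47

y_0 = S_0(0) = a_0 = -4
y_1 = S_1(0) = a_1 = -1
y_2 = S_2(0) = a_2 = 1
y_3 = S_2(2) = -2
t_q=5 is in segment 2 (τ=1); S_2(τ)=20/47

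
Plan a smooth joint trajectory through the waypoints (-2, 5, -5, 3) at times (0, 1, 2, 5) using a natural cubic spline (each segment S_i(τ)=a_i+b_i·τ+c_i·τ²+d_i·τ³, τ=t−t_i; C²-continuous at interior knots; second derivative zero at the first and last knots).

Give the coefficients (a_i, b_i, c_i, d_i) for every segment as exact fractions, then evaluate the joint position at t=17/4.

  seg 0: a=-2 b=1097/93 c=0 d=-446/93
  seg 1: a=5 b=-241/93 c=-446/31 d=649/93
  seg 2: a=-5 b=-970/93 c=203/31 d=-203/279
S(17/4) = -7151/1984

Δ: Δ0=7, Δ1=-10, Δ2=8/3
row 1: diag=4, rhs=-102; c'=1/4, d'=-51/2
row 2: denom=8−1·1/4=31/4; d'=(76−1·-51/2)/(31/4)=406/31
back: M2=406/31
back: M1=-51/2−1/4·406/31=-892/31
M: M0=0, M1=-892/31, M2=406/31, M3=0
seg 0: a=-2, c=M0/2=0, d=(M1−M0)/(6·1)=-446/93, b=Δ0−h0·(2M0+M1)/6=1097/93
seg 1: a=5, c=M1/2=-446/31, d=(M2−M1)/(6·1)=649/93, b=Δ1−h1·(2M1+M2)/6=-241/93
seg 2: a=-5, c=M2/2=203/31, d=(M3−M2)/(6·3)=-203/279, b=Δ2−h2·(2M2+M3)/6=-970/93
t_q=17/4 → seg 2, τ=9/4; S=-5+-970/93·τ+203/31·τ²+-203/279·τ³=-7151/1984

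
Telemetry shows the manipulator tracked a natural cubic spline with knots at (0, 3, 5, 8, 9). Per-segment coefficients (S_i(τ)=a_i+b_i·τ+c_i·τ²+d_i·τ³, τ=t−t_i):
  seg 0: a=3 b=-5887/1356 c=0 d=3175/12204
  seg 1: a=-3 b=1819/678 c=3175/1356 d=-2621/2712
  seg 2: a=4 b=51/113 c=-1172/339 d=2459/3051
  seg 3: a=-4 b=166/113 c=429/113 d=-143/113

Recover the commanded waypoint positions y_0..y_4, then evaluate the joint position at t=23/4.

y_0=3 y_1=-3 y_2=4 y_3=-4 y_4=0
S(23/4) = 19771/7232

y_0 = S_0(0) = a_0 = 3
y_1 = S_1(0) = a_1 = -3
y_2 = S_2(0) = a_2 = 4
y_3 = S_3(0) = a_3 = -4
y_4 = S_3(1) = 0
t_q=23/4 is in segment 2 (τ=3/4); S_2(τ)=19771/7232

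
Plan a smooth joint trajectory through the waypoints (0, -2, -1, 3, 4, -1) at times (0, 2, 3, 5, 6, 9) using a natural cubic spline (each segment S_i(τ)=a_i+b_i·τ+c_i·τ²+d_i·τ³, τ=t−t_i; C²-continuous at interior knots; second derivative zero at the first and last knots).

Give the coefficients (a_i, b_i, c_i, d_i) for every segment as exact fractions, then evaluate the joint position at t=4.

Δ: Δ0=-1, Δ1=1, Δ2=2, Δ3=1, Δ4=-5/3
row 1: diag=6, rhs=12; c'=1/6, d'=2
row 2: denom=6−1·1/6=35/6; d'=(6−1·2)/(35/6)=24/35
row 3: denom=6−2·12/35=186/35; d'=(-6−2·24/35)/(186/35)=-43/31
row 4: denom=8−1·35/186=1453/186; d'=(-16−1·-43/31)/(1453/186)=-2718/1453
back: M4=-2718/1453
back: M3=-43/31−35/186·-2718/1453=-1504/1453
back: M2=24/35−12/35·-1504/1453=1512/1453
back: M1=2−1/6·1512/1453=2654/1453
M: M0=0, M1=2654/1453, M2=1512/1453, M3=-1504/1453, M4=-2718/1453, M5=0
seg 0: a=0, c=M0/2=0, d=(M1−M0)/(6·2)=1327/8718, b=Δ0−h0·(2M0+M1)/6=-7013/4359
seg 1: a=-2, c=M1/2=1327/1453, d=(M2−M1)/(6·1)=-571/4359, b=Δ1−h1·(2M1+M2)/6=949/4359
seg 2: a=-1, c=M2/2=756/1453, d=(M3−M2)/(6·2)=-754/4359, b=Δ2−h2·(2M2+M3)/6=7198/4359
seg 3: a=3, c=M3/2=-752/1453, d=(M4−M3)/(6·1)=-607/4359, b=Δ3−h3·(2M3+M4)/6=7222/4359
seg 4: a=4, c=M4/2=-1359/1453, d=(M5−M4)/(6·3)=151/1453, b=Δ4−h4·(2M4+M5)/6=889/4359
t_q=4 → seg 2, τ=1; S=-1+7198/4359·τ+756/1453·τ²+-754/4359·τ³=1451/1453

  seg 0: a=0 b=-7013/4359 c=0 d=1327/8718
  seg 1: a=-2 b=949/4359 c=1327/1453 d=-571/4359
  seg 2: a=-1 b=7198/4359 c=756/1453 d=-754/4359
  seg 3: a=3 b=7222/4359 c=-752/1453 d=-607/4359
  seg 4: a=4 b=889/4359 c=-1359/1453 d=151/1453
S(4) = 1451/1453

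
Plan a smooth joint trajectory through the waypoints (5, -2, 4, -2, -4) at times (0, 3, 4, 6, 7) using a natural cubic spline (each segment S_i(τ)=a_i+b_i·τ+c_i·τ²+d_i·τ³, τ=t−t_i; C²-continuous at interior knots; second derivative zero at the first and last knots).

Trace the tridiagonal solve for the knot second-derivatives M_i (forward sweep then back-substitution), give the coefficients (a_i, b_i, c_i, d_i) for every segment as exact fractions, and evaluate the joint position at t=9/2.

Δ: Δ0=-7/3, Δ1=6, Δ2=-3, Δ3=-2
row 1: diag=8, rhs=50; c'=1/8, d'=25/4
row 2: denom=6−1·1/8=47/8; d'=(-54−1·25/4)/(47/8)=-482/47
row 3: denom=6−2·16/47=250/47; d'=(6−2·-482/47)/(250/47)=623/125
back: M3=623/125
back: M2=-482/47−16/47·623/125=-1494/125
back: M1=25/4−1/8·-1494/125=968/125
M: M0=0, M1=968/125, M2=-1494/125, M3=623/125, M4=0
seg 0: a=5, c=M0/2=0, d=(M1−M0)/(6·3)=484/1125, b=Δ0−h0·(2M0+M1)/6=-2327/375
seg 1: a=-2, c=M1/2=484/125, d=(M2−M1)/(6·1)=-1231/375, b=Δ1−h1·(2M1+M2)/6=2029/375
seg 2: a=4, c=M2/2=-747/125, d=(M3−M2)/(6·2)=2117/1500, b=Δ2−h2·(2M2+M3)/6=248/75
seg 3: a=-2, c=M3/2=623/250, d=(M4−M3)/(6·1)=-623/750, b=Δ3−h3·(2M3+M4)/6=-1373/375
t_q=9/2 → seg 2, τ=1/2; S=4+248/75·τ+-747/125·τ²+2117/1500·τ³=17343/4000

  seg 0: a=5 b=-2327/375 c=0 d=484/1125
  seg 1: a=-2 b=2029/375 c=484/125 d=-1231/375
  seg 2: a=4 b=248/75 c=-747/125 d=2117/1500
  seg 3: a=-2 b=-1373/375 c=623/250 d=-623/750
S(9/2) = 17343/4000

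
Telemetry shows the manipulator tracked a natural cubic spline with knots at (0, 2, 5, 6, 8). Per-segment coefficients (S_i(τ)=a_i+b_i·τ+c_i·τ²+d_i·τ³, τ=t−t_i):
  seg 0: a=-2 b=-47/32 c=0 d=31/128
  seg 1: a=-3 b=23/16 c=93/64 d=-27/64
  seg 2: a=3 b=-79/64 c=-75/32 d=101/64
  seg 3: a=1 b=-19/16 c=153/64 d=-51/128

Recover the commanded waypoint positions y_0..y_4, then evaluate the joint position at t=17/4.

y_0 = S_0(0) = a_0 = -2
y_1 = S_1(0) = a_1 = -3
y_2 = S_2(0) = a_2 = 3
y_3 = S_3(0) = a_3 = 1
y_4 = S_3(2) = 5
t_q=17/4 is in segment 1 (τ=9/4); S_1(τ)=11409/4096

y_0=-2 y_1=-3 y_2=3 y_3=1 y_4=5
S(17/4) = 11409/4096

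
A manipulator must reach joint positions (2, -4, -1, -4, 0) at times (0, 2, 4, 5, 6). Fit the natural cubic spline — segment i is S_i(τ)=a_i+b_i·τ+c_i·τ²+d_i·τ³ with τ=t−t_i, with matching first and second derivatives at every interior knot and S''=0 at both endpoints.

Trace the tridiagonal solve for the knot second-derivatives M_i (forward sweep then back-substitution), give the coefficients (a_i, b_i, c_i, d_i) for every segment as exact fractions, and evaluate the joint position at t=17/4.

  seg 0: a=2 b=-811/168 c=0 d=307/672
  seg 1: a=-4 b=55/84 c=307/112 d=-779/672
  seg 2: a=-1 b=-55/24 c=-59/14 d=589/168
  seg 3: a=-4 b=-17/84 c=353/56 d=-353/168
S(17/4) = -6385/3584

Δ: Δ0=-3, Δ1=3/2, Δ2=-3, Δ3=4
row 1: diag=8, rhs=27; c'=1/4, d'=27/8
row 2: denom=6−2·1/4=11/2; d'=(-27−2·27/8)/(11/2)=-135/22
row 3: denom=4−1·2/11=42/11; d'=(42−1·-135/22)/(42/11)=353/28
back: M3=353/28
back: M2=-135/22−2/11·353/28=-59/7
back: M1=27/8−1/4·-59/7=307/56
M: M0=0, M1=307/56, M2=-59/7, M3=353/28, M4=0
seg 0: a=2, c=M0/2=0, d=(M1−M0)/(6·2)=307/672, b=Δ0−h0·(2M0+M1)/6=-811/168
seg 1: a=-4, c=M1/2=307/112, d=(M2−M1)/(6·2)=-779/672, b=Δ1−h1·(2M1+M2)/6=55/84
seg 2: a=-1, c=M2/2=-59/14, d=(M3−M2)/(6·1)=589/168, b=Δ2−h2·(2M2+M3)/6=-55/24
seg 3: a=-4, c=M3/2=353/56, d=(M4−M3)/(6·1)=-353/168, b=Δ3−h3·(2M3+M4)/6=-17/84
t_q=17/4 → seg 2, τ=1/4; S=-1+-55/24·τ+-59/14·τ²+589/168·τ³=-6385/3584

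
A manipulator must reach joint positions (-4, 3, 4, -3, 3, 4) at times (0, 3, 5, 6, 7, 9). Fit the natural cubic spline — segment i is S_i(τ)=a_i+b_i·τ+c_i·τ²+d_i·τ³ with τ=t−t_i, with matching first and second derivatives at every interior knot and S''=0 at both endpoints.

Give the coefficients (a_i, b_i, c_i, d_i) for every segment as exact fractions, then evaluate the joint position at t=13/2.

Δ: Δ0=7/3, Δ1=1/2, Δ2=-7, Δ3=6, Δ4=1/2
row 1: diag=10, rhs=-11; c'=1/5, d'=-11/10
row 2: denom=6−2·1/5=28/5; d'=(-45−2·-11/10)/(28/5)=-107/14
row 3: denom=4−1·5/28=107/28; d'=(78−1·-107/14)/(107/28)=2398/107
row 4: denom=6−1·28/107=614/107; d'=(-33−1·2398/107)/(614/107)=-5929/614
back: M4=-5929/614
back: M3=2398/107−28/107·-5929/614=7656/307
back: M2=-107/14−5/28·7656/307=-7427/614
back: M1=-11/10−1/5·-7427/614=405/307
M: M0=0, M1=405/307, M2=-7427/614, M3=7656/307, M4=-5929/614, M5=0
seg 0: a=-4, c=M0/2=0, d=(M1−M0)/(6·3)=45/614, b=Δ0−h0·(2M0+M1)/6=3083/1842
seg 1: a=3, c=M1/2=405/614, d=(M2−M1)/(6·2)=-8237/7368, b=Δ1−h1·(2M1+M2)/6=3364/921
seg 2: a=4, c=M2/2=-7427/1228, d=(M3−M2)/(6·1)=22739/3684, b=Δ2−h2·(2M2+M3)/6=-13123/1842
seg 3: a=-3, c=M3/2=3828/307, d=(M4−M3)/(6·1)=-21241/3684, b=Δ3−h3·(2M3+M4)/6=-2591/3684
seg 4: a=3, c=M4/2=-5929/1228, d=(M5−M4)/(6·2)=5929/7368, b=Δ4−h4·(2M4+M5)/6=12779/1842
t_q=13/2 → seg 3, τ=1/2; S=-3+-2591/3684·τ+3828/307·τ²+-21241/3684·τ³=-9383/9824

  seg 0: a=-4 b=3083/1842 c=0 d=45/614
  seg 1: a=3 b=3364/921 c=405/614 d=-8237/7368
  seg 2: a=4 b=-13123/1842 c=-7427/1228 d=22739/3684
  seg 3: a=-3 b=-2591/3684 c=3828/307 d=-21241/3684
  seg 4: a=3 b=12779/1842 c=-5929/1228 d=5929/7368
S(13/2) = -9383/9824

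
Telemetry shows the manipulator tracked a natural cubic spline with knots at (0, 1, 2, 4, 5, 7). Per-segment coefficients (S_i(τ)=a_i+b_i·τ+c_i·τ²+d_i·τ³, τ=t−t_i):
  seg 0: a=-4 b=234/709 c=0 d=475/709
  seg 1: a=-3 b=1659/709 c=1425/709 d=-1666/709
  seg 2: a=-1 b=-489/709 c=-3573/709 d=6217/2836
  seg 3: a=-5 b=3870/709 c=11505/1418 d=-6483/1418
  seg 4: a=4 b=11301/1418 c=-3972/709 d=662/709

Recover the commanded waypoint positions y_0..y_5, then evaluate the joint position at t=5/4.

y_0 = S_0(0) = a_0 = -4
y_1 = S_1(0) = a_1 = -3
y_2 = S_2(0) = a_2 = -1
y_3 = S_3(0) = a_3 = -5
y_4 = S_4(0) = a_4 = 4
y_5 = S_4(2) = 5
t_q=5/4 is in segment 1 (τ=1/4); S_1(τ)=-52775/22688

y_0=-4 y_1=-3 y_2=-1 y_3=-5 y_4=4 y_5=5
S(5/4) = -52775/22688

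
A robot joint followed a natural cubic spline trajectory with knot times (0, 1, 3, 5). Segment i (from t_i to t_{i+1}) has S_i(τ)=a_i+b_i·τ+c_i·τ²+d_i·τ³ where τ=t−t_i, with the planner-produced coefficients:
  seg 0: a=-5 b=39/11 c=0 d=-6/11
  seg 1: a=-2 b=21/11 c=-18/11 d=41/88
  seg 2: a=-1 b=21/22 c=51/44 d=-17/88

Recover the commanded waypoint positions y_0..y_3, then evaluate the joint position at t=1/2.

y_0 = S_0(0) = a_0 = -5
y_1 = S_1(0) = a_1 = -2
y_2 = S_2(0) = a_2 = -1
y_3 = S_2(2) = 4
t_q=1/2 is in segment 0 (τ=1/2); S_0(τ)=-145/44

y_0=-5 y_1=-2 y_2=-1 y_3=4
S(1/2) = -145/44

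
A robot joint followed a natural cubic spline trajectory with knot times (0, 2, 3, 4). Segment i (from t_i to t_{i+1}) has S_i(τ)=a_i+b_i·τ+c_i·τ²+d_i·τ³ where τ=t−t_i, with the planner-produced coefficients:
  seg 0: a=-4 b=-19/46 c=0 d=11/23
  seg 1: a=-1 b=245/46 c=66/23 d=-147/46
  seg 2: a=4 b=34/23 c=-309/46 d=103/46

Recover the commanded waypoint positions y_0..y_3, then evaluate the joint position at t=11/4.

y_0 = S_0(0) = a_0 = -4
y_1 = S_1(0) = a_1 = -1
y_2 = S_2(0) = a_2 = 4
y_3 = S_2(1) = 1
t_q=11/4 is in segment 1 (τ=3/4); S_1(τ)=9599/2944

y_0=-4 y_1=-1 y_2=4 y_3=1
S(11/4) = 9599/2944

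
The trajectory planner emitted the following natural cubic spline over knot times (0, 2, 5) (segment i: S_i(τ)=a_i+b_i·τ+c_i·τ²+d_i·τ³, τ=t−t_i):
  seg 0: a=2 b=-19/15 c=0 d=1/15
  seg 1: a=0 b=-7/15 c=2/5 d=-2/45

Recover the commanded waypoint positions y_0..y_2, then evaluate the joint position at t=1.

y_0 = S_0(0) = a_0 = 2
y_1 = S_1(0) = a_1 = 0
y_2 = S_1(3) = 1
t_q=1 is in segment 0 (τ=1); S_0(τ)=4/5

y_0=2 y_1=0 y_2=1
S(1) = 4/5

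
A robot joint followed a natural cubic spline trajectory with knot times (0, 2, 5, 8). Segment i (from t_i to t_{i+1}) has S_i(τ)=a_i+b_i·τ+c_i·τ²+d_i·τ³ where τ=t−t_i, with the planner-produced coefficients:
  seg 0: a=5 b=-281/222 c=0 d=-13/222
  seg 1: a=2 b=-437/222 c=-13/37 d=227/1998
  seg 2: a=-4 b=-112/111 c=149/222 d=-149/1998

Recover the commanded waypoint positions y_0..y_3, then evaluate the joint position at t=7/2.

y_0 = S_0(0) = a_0 = 5
y_1 = S_1(0) = a_1 = 2
y_2 = S_2(0) = a_2 = -4
y_3 = S_2(3) = -3
t_q=7/2 is in segment 1 (τ=3/2); S_1(τ)=-805/592

y_0=5 y_1=2 y_2=-4 y_3=-3
S(7/2) = -805/592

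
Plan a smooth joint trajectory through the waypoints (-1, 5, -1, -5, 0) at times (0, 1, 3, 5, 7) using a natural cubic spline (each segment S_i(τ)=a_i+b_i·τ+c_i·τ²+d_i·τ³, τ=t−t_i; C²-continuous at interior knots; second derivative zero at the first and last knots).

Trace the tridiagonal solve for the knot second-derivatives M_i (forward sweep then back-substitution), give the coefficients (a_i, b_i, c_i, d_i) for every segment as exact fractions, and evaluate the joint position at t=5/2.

Δ: Δ0=6, Δ1=-3, Δ2=-2, Δ3=5/2
row 1: diag=6, rhs=-54; c'=1/3, d'=-9
row 2: denom=8−2·1/3=22/3; d'=(6−2·-9)/(22/3)=36/11
row 3: denom=8−2·3/11=82/11; d'=(27−2·36/11)/(82/11)=225/82
back: M3=225/82
back: M2=36/11−3/11·225/82=207/82
back: M1=-9−1/3·207/82=-807/82
M: M0=0, M1=-807/82, M2=207/82, M3=225/82, M4=0
seg 0: a=-1, c=M0/2=0, d=(M1−M0)/(6·1)=-269/164, b=Δ0−h0·(2M0+M1)/6=1253/164
seg 1: a=5, c=M1/2=-807/164, d=(M2−M1)/(6·2)=169/164, b=Δ1−h1·(2M1+M2)/6=223/82
seg 2: a=-1, c=M2/2=207/164, d=(M3−M2)/(6·2)=3/164, b=Δ2−h2·(2M2+M3)/6=-377/82
seg 3: a=-5, c=M3/2=225/164, d=(M4−M3)/(6·2)=-75/328, b=Δ3−h3·(2M3+M4)/6=55/82
t_q=5/2 → seg 1, τ=3/2; S=5+223/82·τ+-807/164·τ²+169/164·τ³=1949/1312

  seg 0: a=-1 b=1253/164 c=0 d=-269/164
  seg 1: a=5 b=223/82 c=-807/164 d=169/164
  seg 2: a=-1 b=-377/82 c=207/164 d=3/164
  seg 3: a=-5 b=55/82 c=225/164 d=-75/328
S(5/2) = 1949/1312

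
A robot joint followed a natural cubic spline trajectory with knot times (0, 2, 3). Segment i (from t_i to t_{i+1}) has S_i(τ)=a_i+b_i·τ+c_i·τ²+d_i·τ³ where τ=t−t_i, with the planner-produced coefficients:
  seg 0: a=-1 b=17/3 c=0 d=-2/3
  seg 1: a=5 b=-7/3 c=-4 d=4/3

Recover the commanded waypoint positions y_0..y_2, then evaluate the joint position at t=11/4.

y_0 = S_0(0) = a_0 = -1
y_1 = S_1(0) = a_1 = 5
y_2 = S_1(1) = 0
t_q=11/4 is in segment 1 (τ=3/4); S_1(τ)=25/16

y_0=-1 y_1=5 y_2=0
S(11/4) = 25/16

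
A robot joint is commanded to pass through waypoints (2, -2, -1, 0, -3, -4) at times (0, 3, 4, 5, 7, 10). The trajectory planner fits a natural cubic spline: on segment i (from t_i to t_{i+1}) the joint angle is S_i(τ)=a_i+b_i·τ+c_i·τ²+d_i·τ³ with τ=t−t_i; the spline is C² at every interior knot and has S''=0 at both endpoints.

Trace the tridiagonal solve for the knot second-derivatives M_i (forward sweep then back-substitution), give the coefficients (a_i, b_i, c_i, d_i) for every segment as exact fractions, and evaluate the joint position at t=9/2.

  seg 0: a=2 b=-151/69 c=0 d=59/621
  seg 1: a=-2 b=26/69 c=59/69 d=-16/69
  seg 2: a=-1 b=32/23 c=11/69 d=-38/69
  seg 3: a=0 b=4/69 c=-103/69 d=197/552
  seg 4: a=-3 b=-75/46 c=179/276 d=-179/2484
S(9/2) = -1/3

Δ: Δ0=-4/3, Δ1=1, Δ2=1, Δ3=-3/2, Δ4=-1/3
row 1: diag=8, rhs=14; c'=1/8, d'=7/4
row 2: denom=4−1·1/8=31/8; d'=(0−1·7/4)/(31/8)=-14/31
row 3: denom=6−1·8/31=178/31; d'=(-15−1·-14/31)/(178/31)=-451/178
row 4: denom=10−2·31/89=828/89; d'=(7−2·-451/178)/(828/89)=179/138
back: M4=179/138
back: M3=-451/178−31/89·179/138=-206/69
back: M2=-14/31−8/31·-206/69=22/69
back: M1=7/4−1/8·22/69=118/69
M: M0=0, M1=118/69, M2=22/69, M3=-206/69, M4=179/138, M5=0
seg 0: a=2, c=M0/2=0, d=(M1−M0)/(6·3)=59/621, b=Δ0−h0·(2M0+M1)/6=-151/69
seg 1: a=-2, c=M1/2=59/69, d=(M2−M1)/(6·1)=-16/69, b=Δ1−h1·(2M1+M2)/6=26/69
seg 2: a=-1, c=M2/2=11/69, d=(M3−M2)/(6·1)=-38/69, b=Δ2−h2·(2M2+M3)/6=32/23
seg 3: a=0, c=M3/2=-103/69, d=(M4−M3)/(6·2)=197/552, b=Δ3−h3·(2M3+M4)/6=4/69
seg 4: a=-3, c=M4/2=179/276, d=(M5−M4)/(6·3)=-179/2484, b=Δ4−h4·(2M4+M5)/6=-75/46
t_q=9/2 → seg 2, τ=1/2; S=-1+32/23·τ+11/69·τ²+-38/69·τ³=-1/3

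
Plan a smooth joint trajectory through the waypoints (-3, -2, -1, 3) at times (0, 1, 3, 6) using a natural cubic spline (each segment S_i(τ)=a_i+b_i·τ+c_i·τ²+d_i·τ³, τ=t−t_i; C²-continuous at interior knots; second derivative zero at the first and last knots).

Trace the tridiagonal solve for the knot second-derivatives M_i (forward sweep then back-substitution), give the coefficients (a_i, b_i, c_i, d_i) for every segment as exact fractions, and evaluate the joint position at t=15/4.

  seg 0: a=-3 b=47/42 c=0 d=-5/42
  seg 1: a=-2 b=16/21 c=-5/14 d=19/168
  seg 2: a=-1 b=29/42 c=9/28 d=-1/28
S(15/4) = -81/256

Δ: Δ0=1, Δ1=1/2, Δ2=4/3
row 1: diag=6, rhs=-3; c'=1/3, d'=-1/2
row 2: denom=10−2·1/3=28/3; d'=(5−2·-1/2)/(28/3)=9/14
back: M2=9/14
back: M1=-1/2−1/3·9/14=-5/7
M: M0=0, M1=-5/7, M2=9/14, M3=0
seg 0: a=-3, c=M0/2=0, d=(M1−M0)/(6·1)=-5/42, b=Δ0−h0·(2M0+M1)/6=47/42
seg 1: a=-2, c=M1/2=-5/14, d=(M2−M1)/(6·2)=19/168, b=Δ1−h1·(2M1+M2)/6=16/21
seg 2: a=-1, c=M2/2=9/28, d=(M3−M2)/(6·3)=-1/28, b=Δ2−h2·(2M2+M3)/6=29/42
t_q=15/4 → seg 2, τ=3/4; S=-1+29/42·τ+9/28·τ²+-1/28·τ³=-81/256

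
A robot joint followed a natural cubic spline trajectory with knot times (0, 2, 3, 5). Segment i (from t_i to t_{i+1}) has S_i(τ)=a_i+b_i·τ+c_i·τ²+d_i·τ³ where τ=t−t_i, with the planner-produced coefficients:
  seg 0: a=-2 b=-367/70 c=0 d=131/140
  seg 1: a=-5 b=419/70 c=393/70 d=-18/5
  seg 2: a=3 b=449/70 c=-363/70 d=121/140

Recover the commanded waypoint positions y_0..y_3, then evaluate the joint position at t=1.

y_0 = S_0(0) = a_0 = -2
y_1 = S_1(0) = a_1 = -5
y_2 = S_2(0) = a_2 = 3
y_3 = S_2(2) = 2
t_q=1 is in segment 0 (τ=1); S_0(τ)=-883/140

y_0=-2 y_1=-5 y_2=3 y_3=2
S(1) = -883/140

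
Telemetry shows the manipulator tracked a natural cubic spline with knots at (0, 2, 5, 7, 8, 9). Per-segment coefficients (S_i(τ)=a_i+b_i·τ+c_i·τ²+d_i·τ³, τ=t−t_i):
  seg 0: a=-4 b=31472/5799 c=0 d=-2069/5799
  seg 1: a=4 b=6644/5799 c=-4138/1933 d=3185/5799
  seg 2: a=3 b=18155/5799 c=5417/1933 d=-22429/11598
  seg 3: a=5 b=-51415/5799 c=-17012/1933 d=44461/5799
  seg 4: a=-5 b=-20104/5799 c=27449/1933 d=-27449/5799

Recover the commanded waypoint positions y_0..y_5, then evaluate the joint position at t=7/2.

y_0 = S_0(0) = a_0 = -4
y_1 = S_1(0) = a_1 = 4
y_2 = S_2(0) = a_2 = 3
y_3 = S_3(0) = a_3 = 5
y_4 = S_4(0) = a_4 = -5
y_5 = S_4(1) = 1
t_q=7/2 is in segment 1 (τ=3/2); S_1(τ)=42613/15464

y_0=-4 y_1=4 y_2=3 y_3=5 y_4=-5 y_5=1
S(7/2) = 42613/15464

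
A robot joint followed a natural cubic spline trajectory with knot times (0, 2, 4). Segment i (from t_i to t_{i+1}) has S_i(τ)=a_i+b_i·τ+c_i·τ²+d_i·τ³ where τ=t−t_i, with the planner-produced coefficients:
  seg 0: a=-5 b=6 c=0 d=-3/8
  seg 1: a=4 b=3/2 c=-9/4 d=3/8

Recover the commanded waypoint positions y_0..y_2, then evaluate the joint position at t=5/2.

y_0 = S_0(0) = a_0 = -5
y_1 = S_1(0) = a_1 = 4
y_2 = S_1(2) = 1
t_q=5/2 is in segment 1 (τ=1/2); S_1(τ)=271/64

y_0=-5 y_1=4 y_2=1
S(5/2) = 271/64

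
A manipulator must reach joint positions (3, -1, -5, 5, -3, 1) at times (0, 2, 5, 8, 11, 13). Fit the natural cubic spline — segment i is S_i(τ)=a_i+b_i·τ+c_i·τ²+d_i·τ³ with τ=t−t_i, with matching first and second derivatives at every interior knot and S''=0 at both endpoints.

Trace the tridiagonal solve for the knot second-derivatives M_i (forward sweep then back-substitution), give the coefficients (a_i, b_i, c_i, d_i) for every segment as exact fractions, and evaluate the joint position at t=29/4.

Δ: Δ0=-2, Δ1=-4/3, Δ2=10/3, Δ3=-8/3, Δ4=2
row 1: diag=10, rhs=4; c'=3/10, d'=2/5
row 2: denom=12−3·3/10=111/10; d'=(28−3·2/5)/(111/10)=268/111
row 3: denom=12−3·10/37=414/37; d'=(-36−3·268/111)/(414/37)=-800/207
row 4: denom=10−3·37/138=423/46; d'=(28−3·-800/207)/(423/46)=5464/1269
back: M4=5464/1269
back: M3=-800/207−37/138·5464/1269=-19108/3807
back: M2=268/111−10/37·-19108/3807=14356/3807
back: M1=2/5−3/10·14356/3807=-928/1269
M: M0=0, M1=-928/1269, M2=14356/3807, M3=-19108/3807, M4=5464/1269, M5=0
seg 0: a=3, c=M0/2=0, d=(M1−M0)/(6·2)=-232/3807, b=Δ0−h0·(2M0+M1)/6=-6686/3807
seg 1: a=-1, c=M1/2=-464/1269, d=(M2−M1)/(6·3)=8570/34263, b=Δ1−h1·(2M1+M2)/6=-9470/3807
seg 2: a=-5, c=M2/2=7178/3807, d=(M3−M2)/(6·3)=-356/729, b=Δ2−h2·(2M2+M3)/6=7888/3807
seg 3: a=5, c=M3/2=-9554/3807, d=(M4−M3)/(6·3)=17750/34263, b=Δ3−h3·(2M3+M4)/6=760/3807
seg 4: a=-3, c=M4/2=2732/1269, d=(M5−M4)/(6·2)=-1366/3807, b=Δ4−h4·(2M4+M5)/6=-3314/3807
t_q=29/4 → seg 2, τ=9/4; S=-5+7888/3807·τ+7178/3807·τ²+-356/729·τ³=24667/6768

  seg 0: a=3 b=-6686/3807 c=0 d=-232/3807
  seg 1: a=-1 b=-9470/3807 c=-464/1269 d=8570/34263
  seg 2: a=-5 b=7888/3807 c=7178/3807 d=-356/729
  seg 3: a=5 b=760/3807 c=-9554/3807 d=17750/34263
  seg 4: a=-3 b=-3314/3807 c=2732/1269 d=-1366/3807
S(29/4) = 24667/6768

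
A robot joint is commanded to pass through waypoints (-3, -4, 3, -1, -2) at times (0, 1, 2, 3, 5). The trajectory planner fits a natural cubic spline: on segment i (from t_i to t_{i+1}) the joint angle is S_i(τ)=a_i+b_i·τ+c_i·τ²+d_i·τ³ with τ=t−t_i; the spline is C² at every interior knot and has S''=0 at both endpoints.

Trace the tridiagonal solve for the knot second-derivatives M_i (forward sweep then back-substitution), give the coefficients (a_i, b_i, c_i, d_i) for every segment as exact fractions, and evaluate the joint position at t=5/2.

  seg 0: a=-3 b=-679/172 c=0 d=507/172
  seg 1: a=-4 b=421/86 c=1521/172 d=-1159/172
  seg 2: a=3 b=407/172 c=-489/43 d=861/172
  seg 3: a=-1 b=-461/86 c=627/172 d=-209/344
S(5/2) = 2705/1376

Δ: Δ0=-1, Δ1=7, Δ2=-4, Δ3=-1/2
row 1: diag=4, rhs=48; c'=1/4, d'=12
row 2: denom=4−1·1/4=15/4; d'=(-66−1·12)/(15/4)=-104/5
row 3: denom=6−1·4/15=86/15; d'=(21−1·-104/5)/(86/15)=627/86
back: M3=627/86
back: M2=-104/5−4/15·627/86=-978/43
back: M1=12−1/4·-978/43=1521/86
M: M0=0, M1=1521/86, M2=-978/43, M3=627/86, M4=0
seg 0: a=-3, c=M0/2=0, d=(M1−M0)/(6·1)=507/172, b=Δ0−h0·(2M0+M1)/6=-679/172
seg 1: a=-4, c=M1/2=1521/172, d=(M2−M1)/(6·1)=-1159/172, b=Δ1−h1·(2M1+M2)/6=421/86
seg 2: a=3, c=M2/2=-489/43, d=(M3−M2)/(6·1)=861/172, b=Δ2−h2·(2M2+M3)/6=407/172
seg 3: a=-1, c=M3/2=627/172, d=(M4−M3)/(6·2)=-209/344, b=Δ3−h3·(2M3+M4)/6=-461/86
t_q=5/2 → seg 2, τ=1/2; S=3+407/172·τ+-489/43·τ²+861/172·τ³=2705/1376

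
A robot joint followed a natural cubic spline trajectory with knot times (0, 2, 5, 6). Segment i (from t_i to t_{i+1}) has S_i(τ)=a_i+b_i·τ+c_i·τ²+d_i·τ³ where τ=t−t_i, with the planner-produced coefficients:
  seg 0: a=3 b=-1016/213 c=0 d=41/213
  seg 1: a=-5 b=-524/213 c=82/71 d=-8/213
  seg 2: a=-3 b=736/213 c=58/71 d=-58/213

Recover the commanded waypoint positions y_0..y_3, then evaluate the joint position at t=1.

y_0=3 y_1=-5 y_2=-3 y_3=1
S(1) = -112/71

y_0 = S_0(0) = a_0 = 3
y_1 = S_1(0) = a_1 = -5
y_2 = S_2(0) = a_2 = -3
y_3 = S_2(1) = 1
t_q=1 is in segment 0 (τ=1); S_0(τ)=-112/71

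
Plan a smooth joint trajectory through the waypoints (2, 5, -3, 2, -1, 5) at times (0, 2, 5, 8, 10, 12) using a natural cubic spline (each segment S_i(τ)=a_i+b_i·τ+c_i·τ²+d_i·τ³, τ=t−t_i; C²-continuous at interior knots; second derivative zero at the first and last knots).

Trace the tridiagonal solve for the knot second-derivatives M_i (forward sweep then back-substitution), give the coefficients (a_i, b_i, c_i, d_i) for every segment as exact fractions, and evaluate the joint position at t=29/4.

Δ: Δ0=3/2, Δ1=-8/3, Δ2=5/3, Δ3=-3/2, Δ4=3
row 1: diag=10, rhs=-25; c'=3/10, d'=-5/2
row 2: denom=12−3·3/10=111/10; d'=(26−3·-5/2)/(111/10)=335/111
row 3: denom=10−3·10/37=340/37; d'=(-19−3·335/111)/(340/37)=-519/170
row 4: denom=8−2·37/170=643/85; d'=(27−2·-519/170)/(643/85)=2814/643
back: M4=2814/643
back: M3=-519/170−37/170·2814/643=-5151/1286
back: M2=335/111−10/37·-5151/1286=7910/1929
back: M1=-5/2−3/10·7910/1929=-4797/1286
M: M0=0, M1=-4797/1286, M2=7910/1929, M3=-5151/1286, M4=2814/643, M5=0
seg 0: a=2, c=M0/2=0, d=(M1−M0)/(6·2)=-1599/5144, b=Δ0−h0·(2M0+M1)/6=1764/643
seg 1: a=5, c=M1/2=-4797/2572, d=(M2−M1)/(6·3)=30211/69444, b=Δ1−h1·(2M1+M2)/6=-1269/1286
seg 2: a=-3, c=M2/2=3955/1929, d=(M3−M2)/(6·3)=-31273/69444, b=Δ2−h2·(2M2+M3)/6=-1109/2572
seg 3: a=2, c=M3/2=-5151/2572, d=(M4−M3)/(6·2)=3593/5144, b=Δ3−h3·(2M3+M4)/6=-371/1286
seg 4: a=-1, c=M4/2=1407/643, d=(M5−M4)/(6·2)=-469/1286, b=Δ4−h4·(2M4+M5)/6=53/643
t_q=29/4 → seg 2, τ=9/4; S=-3+-1109/2572·τ+3955/1929·τ²+-31273/69444·τ³=210669/164608

  seg 0: a=2 b=1764/643 c=0 d=-1599/5144
  seg 1: a=5 b=-1269/1286 c=-4797/2572 d=30211/69444
  seg 2: a=-3 b=-1109/2572 c=3955/1929 d=-31273/69444
  seg 3: a=2 b=-371/1286 c=-5151/2572 d=3593/5144
  seg 4: a=-1 b=53/643 c=1407/643 d=-469/1286
S(29/4) = 210669/164608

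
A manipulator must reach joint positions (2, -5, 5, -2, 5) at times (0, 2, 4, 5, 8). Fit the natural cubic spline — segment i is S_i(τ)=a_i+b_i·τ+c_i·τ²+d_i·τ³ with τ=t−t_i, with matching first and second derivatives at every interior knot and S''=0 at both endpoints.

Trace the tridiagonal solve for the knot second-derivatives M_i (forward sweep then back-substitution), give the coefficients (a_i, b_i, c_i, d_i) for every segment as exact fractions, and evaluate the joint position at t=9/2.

Δ: Δ0=-7/2, Δ1=5, Δ2=-7, Δ3=7/3
row 1: diag=8, rhs=51; c'=1/4, d'=51/8
row 2: denom=6−2·1/4=11/2; d'=(-72−2·51/8)/(11/2)=-339/22
row 3: denom=8−1·2/11=86/11; d'=(56−1·-339/22)/(86/11)=1571/172
back: M3=1571/172
back: M2=-339/22−2/11·1571/172=-734/43
back: M1=51/8−1/4·-734/43=3661/344
M: M0=0, M1=3661/344, M2=-734/43, M3=1571/172, M4=0
seg 0: a=2, c=M0/2=0, d=(M1−M0)/(6·2)=3661/4128, b=Δ0−h0·(2M0+M1)/6=-7273/1032
seg 1: a=-5, c=M1/2=3661/688, d=(M2−M1)/(6·2)=-9533/4128, b=Δ1−h1·(2M1+M2)/6=1855/516
seg 2: a=5, c=M2/2=-367/43, d=(M3−M2)/(6·1)=4507/1032, b=Δ2−h2·(2M2+M3)/6=-2923/1032
seg 3: a=-2, c=M3/2=1571/344, d=(M4−M3)/(6·3)=-1571/3096, b=Δ3−h3·(2M3+M4)/6=-3509/516
t_q=9/2 → seg 2, τ=1/2; S=5+-2923/1032·τ+-367/43·τ²+4507/1032·τ³=5493/2752

  seg 0: a=2 b=-7273/1032 c=0 d=3661/4128
  seg 1: a=-5 b=1855/516 c=3661/688 d=-9533/4128
  seg 2: a=5 b=-2923/1032 c=-367/43 d=4507/1032
  seg 3: a=-2 b=-3509/516 c=1571/344 d=-1571/3096
S(9/2) = 5493/2752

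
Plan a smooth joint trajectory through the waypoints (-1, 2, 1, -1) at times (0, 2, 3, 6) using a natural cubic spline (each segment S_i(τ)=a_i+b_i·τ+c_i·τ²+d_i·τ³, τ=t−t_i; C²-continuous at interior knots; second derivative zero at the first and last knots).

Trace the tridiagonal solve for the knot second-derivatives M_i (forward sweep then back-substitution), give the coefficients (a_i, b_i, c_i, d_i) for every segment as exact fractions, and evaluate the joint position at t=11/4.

  seg 0: a=-1 b=667/282 c=0 d=-61/282
  seg 1: a=2 b=-65/282 c=-61/47 d=149/282
  seg 2: a=1 b=-175/141 c=27/94 d=-3/94
S(11/4) = 7941/6016

Δ: Δ0=3/2, Δ1=-1, Δ2=-2/3
row 1: diag=6, rhs=-15; c'=1/6, d'=-5/2
row 2: denom=8−1·1/6=47/6; d'=(2−1·-5/2)/(47/6)=27/47
back: M2=27/47
back: M1=-5/2−1/6·27/47=-122/47
M: M0=0, M1=-122/47, M2=27/47, M3=0
seg 0: a=-1, c=M0/2=0, d=(M1−M0)/(6·2)=-61/282, b=Δ0−h0·(2M0+M1)/6=667/282
seg 1: a=2, c=M1/2=-61/47, d=(M2−M1)/(6·1)=149/282, b=Δ1−h1·(2M1+M2)/6=-65/282
seg 2: a=1, c=M2/2=27/94, d=(M3−M2)/(6·3)=-3/94, b=Δ2−h2·(2M2+M3)/6=-175/141
t_q=11/4 → seg 1, τ=3/4; S=2+-65/282·τ+-61/47·τ²+149/282·τ³=7941/6016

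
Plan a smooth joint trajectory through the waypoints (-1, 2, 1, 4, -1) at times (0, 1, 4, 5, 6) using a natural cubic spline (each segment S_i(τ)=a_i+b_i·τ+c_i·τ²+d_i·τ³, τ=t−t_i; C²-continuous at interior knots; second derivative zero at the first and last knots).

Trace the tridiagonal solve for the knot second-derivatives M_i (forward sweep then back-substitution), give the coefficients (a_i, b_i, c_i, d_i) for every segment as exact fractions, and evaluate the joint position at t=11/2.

  seg 0: a=-1 b=1205/318 c=0 d=-251/318
  seg 1: a=2 b=226/159 c=-251/106 d=63/106
  seg 2: a=1 b=1037/318 c=158/53 d=-1031/318
  seg 3: a=4 b=-80/159 c=-715/106 d=715/318
S(11/2) = 1987/848

Δ: Δ0=3, Δ1=-1/3, Δ2=3, Δ3=-5
row 1: diag=8, rhs=-20; c'=3/8, d'=-5/2
row 2: denom=8−3·3/8=55/8; d'=(20−3·-5/2)/(55/8)=4
row 3: denom=4−1·8/55=212/55; d'=(-48−1·4)/(212/55)=-715/53
back: M3=-715/53
back: M2=4−8/55·-715/53=316/53
back: M1=-5/2−3/8·316/53=-251/53
M: M0=0, M1=-251/53, M2=316/53, M3=-715/53, M4=0
seg 0: a=-1, c=M0/2=0, d=(M1−M0)/(6·1)=-251/318, b=Δ0−h0·(2M0+M1)/6=1205/318
seg 1: a=2, c=M1/2=-251/106, d=(M2−M1)/(6·3)=63/106, b=Δ1−h1·(2M1+M2)/6=226/159
seg 2: a=1, c=M2/2=158/53, d=(M3−M2)/(6·1)=-1031/318, b=Δ2−h2·(2M2+M3)/6=1037/318
seg 3: a=4, c=M3/2=-715/106, d=(M4−M3)/(6·1)=715/318, b=Δ3−h3·(2M3+M4)/6=-80/159
t_q=11/2 → seg 3, τ=1/2; S=4+-80/159·τ+-715/106·τ²+715/318·τ³=1987/848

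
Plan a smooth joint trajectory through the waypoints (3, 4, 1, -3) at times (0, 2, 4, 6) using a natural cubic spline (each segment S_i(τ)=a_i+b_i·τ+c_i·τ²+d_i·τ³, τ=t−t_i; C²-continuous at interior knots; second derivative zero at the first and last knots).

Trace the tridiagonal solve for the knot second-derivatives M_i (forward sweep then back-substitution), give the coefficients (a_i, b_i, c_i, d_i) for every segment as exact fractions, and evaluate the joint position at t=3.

Δ: Δ0=1/2, Δ1=-3/2, Δ2=-2
row 1: diag=8, rhs=-12; c'=1/4, d'=-3/2
row 2: denom=8−2·1/4=15/2; d'=(-3−2·-3/2)/(15/2)=0
back: M2=0
back: M1=-3/2−1/4·0=-3/2
M: M0=0, M1=-3/2, M2=0, M3=0
seg 0: a=3, c=M0/2=0, d=(M1−M0)/(6·2)=-1/8, b=Δ0−h0·(2M0+M1)/6=1
seg 1: a=4, c=M1/2=-3/4, d=(M2−M1)/(6·2)=1/8, b=Δ1−h1·(2M1+M2)/6=-1/2
seg 2: a=1, c=M2/2=0, d=(M3−M2)/(6·2)=0, b=Δ2−h2·(2M2+M3)/6=-2
t_q=3 → seg 1, τ=1; S=4+-1/2·τ+-3/4·τ²+1/8·τ³=23/8

  seg 0: a=3 b=1 c=0 d=-1/8
  seg 1: a=4 b=-1/2 c=-3/4 d=1/8
  seg 2: a=1 b=-2 c=0 d=0
S(3) = 23/8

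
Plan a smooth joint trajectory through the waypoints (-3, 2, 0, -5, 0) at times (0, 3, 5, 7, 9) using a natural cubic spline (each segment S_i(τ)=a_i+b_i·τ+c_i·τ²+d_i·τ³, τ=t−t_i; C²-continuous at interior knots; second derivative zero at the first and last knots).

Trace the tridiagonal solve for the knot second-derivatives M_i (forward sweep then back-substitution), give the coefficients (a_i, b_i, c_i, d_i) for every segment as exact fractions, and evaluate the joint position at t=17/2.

  seg 0: a=-3 b=971/426 c=0 d=-29/426
  seg 1: a=2 b=94/213 c=-87/142 d=-23/426
  seg 2: a=0 b=-566/213 c=-133/142 d=865/1704
  seg 3: a=-5 b=-133/426 c=599/284 d=-599/1704
S(17/2) = -8675/4544

Δ: Δ0=5/3, Δ1=-1, Δ2=-5/2, Δ3=5/2
row 1: diag=10, rhs=-16; c'=1/5, d'=-8/5
row 2: denom=8−2·1/5=38/5; d'=(-9−2·-8/5)/(38/5)=-29/38
row 3: denom=8−2·5/19=142/19; d'=(30−2·-29/38)/(142/19)=599/142
back: M3=599/142
back: M2=-29/38−5/19·599/142=-133/71
back: M1=-8/5−1/5·-133/71=-87/71
M: M0=0, M1=-87/71, M2=-133/71, M3=599/142, M4=0
seg 0: a=-3, c=M0/2=0, d=(M1−M0)/(6·3)=-29/426, b=Δ0−h0·(2M0+M1)/6=971/426
seg 1: a=2, c=M1/2=-87/142, d=(M2−M1)/(6·2)=-23/426, b=Δ1−h1·(2M1+M2)/6=94/213
seg 2: a=0, c=M2/2=-133/142, d=(M3−M2)/(6·2)=865/1704, b=Δ2−h2·(2M2+M3)/6=-566/213
seg 3: a=-5, c=M3/2=599/284, d=(M4−M3)/(6·2)=-599/1704, b=Δ3−h3·(2M3+M4)/6=-133/426
t_q=17/2 → seg 3, τ=3/2; S=-5+-133/426·τ+599/284·τ²+-599/1704·τ³=-8675/4544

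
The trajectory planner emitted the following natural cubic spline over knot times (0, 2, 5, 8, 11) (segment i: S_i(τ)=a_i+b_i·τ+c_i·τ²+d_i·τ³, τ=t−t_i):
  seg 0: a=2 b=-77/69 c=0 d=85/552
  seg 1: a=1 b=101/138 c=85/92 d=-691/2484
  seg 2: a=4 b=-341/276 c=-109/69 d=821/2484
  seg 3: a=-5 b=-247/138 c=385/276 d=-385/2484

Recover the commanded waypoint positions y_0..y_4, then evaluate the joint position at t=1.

y_0=2 y_1=1 y_2=4 y_3=-5 y_4=-2
S(1) = 191/184

y_0 = S_0(0) = a_0 = 2
y_1 = S_1(0) = a_1 = 1
y_2 = S_2(0) = a_2 = 4
y_3 = S_3(0) = a_3 = -5
y_4 = S_3(3) = -2
t_q=1 is in segment 0 (τ=1); S_0(τ)=191/184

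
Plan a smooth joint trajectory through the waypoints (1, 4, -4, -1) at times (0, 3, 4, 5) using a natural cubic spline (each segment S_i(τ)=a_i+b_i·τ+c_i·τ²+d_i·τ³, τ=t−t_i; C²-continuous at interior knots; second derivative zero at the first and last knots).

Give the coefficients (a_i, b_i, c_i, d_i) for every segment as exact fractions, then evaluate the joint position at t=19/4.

Δ: Δ0=1, Δ1=-8, Δ2=3
row 1: diag=8, rhs=-54; c'=1/8, d'=-27/4
row 2: denom=4−1·1/8=31/8; d'=(66−1·-27/4)/(31/8)=582/31
back: M2=582/31
back: M1=-27/4−1/8·582/31=-282/31
M: M0=0, M1=-282/31, M2=582/31, M3=0
seg 0: a=1, c=M0/2=0, d=(M1−M0)/(6·3)=-47/93, b=Δ0−h0·(2M0+M1)/6=172/31
seg 1: a=4, c=M1/2=-141/31, d=(M2−M1)/(6·1)=144/31, b=Δ1−h1·(2M1+M2)/6=-251/31
seg 2: a=-4, c=M2/2=291/31, d=(M3−M2)/(6·1)=-97/31, b=Δ2−h2·(2M2+M3)/6=-101/31
t_q=19/4 → seg 2, τ=3/4; S=-4+-101/31·τ+291/31·τ²+-97/31·τ³=-4927/1984

  seg 0: a=1 b=172/31 c=0 d=-47/93
  seg 1: a=4 b=-251/31 c=-141/31 d=144/31
  seg 2: a=-4 b=-101/31 c=291/31 d=-97/31
S(19/4) = -4927/1984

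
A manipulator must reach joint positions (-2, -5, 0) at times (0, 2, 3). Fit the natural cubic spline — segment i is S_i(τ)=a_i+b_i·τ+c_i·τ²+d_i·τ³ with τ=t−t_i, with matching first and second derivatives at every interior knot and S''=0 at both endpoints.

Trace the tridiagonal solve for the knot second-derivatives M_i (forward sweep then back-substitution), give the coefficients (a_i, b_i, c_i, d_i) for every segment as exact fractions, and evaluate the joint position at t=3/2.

  seg 0: a=-2 b=-11/3 c=0 d=13/24
  seg 1: a=-5 b=17/6 c=13/4 d=-13/12
S(3/2) = -363/64

Δ: Δ0=-3/2, Δ1=5
row 1: diag=6, rhs=39; c'=1/6, d'=13/2
back: M1=13/2
M: M0=0, M1=13/2, M2=0
seg 0: a=-2, c=M0/2=0, d=(M1−M0)/(6·2)=13/24, b=Δ0−h0·(2M0+M1)/6=-11/3
seg 1: a=-5, c=M1/2=13/4, d=(M2−M1)/(6·1)=-13/12, b=Δ1−h1·(2M1+M2)/6=17/6
t_q=3/2 → seg 0, τ=3/2; S=-2+-11/3·τ+0·τ²+13/24·τ³=-363/64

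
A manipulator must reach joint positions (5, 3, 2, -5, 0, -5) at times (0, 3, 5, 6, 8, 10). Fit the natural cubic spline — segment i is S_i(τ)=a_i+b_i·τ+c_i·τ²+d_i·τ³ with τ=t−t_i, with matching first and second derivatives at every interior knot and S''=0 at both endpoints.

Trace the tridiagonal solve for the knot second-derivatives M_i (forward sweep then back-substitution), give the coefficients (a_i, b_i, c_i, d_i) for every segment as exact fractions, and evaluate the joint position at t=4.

Δ: Δ0=-2/3, Δ1=-1/2, Δ2=-7, Δ3=5/2, Δ4=-5/2
row 1: diag=10, rhs=1; c'=1/5, d'=1/10
row 2: denom=6−2·1/5=28/5; d'=(-39−2·1/10)/(28/5)=-7
row 3: denom=6−1·5/28=163/28; d'=(57−1·-7)/(163/28)=1792/163
row 4: denom=8−2·56/163=1192/163; d'=(-30−2·1792/163)/(1192/163)=-4237/596
back: M4=-4237/596
back: M3=1792/163−56/163·-4237/596=2002/149
back: M2=-7−5/28·2002/149=-2801/298
back: M1=1/10−1/5·-2801/298=295/149
M: M0=0, M1=295/149, M2=-2801/298, M3=2002/149, M4=-4237/596, M5=0
seg 0: a=5, c=M0/2=0, d=(M1−M0)/(6·3)=295/2682, b=Δ0−h0·(2M0+M1)/6=-1481/894
seg 1: a=3, c=M1/2=295/298, d=(M2−M1)/(6·2)=-3391/3576, b=Δ1−h1·(2M1+M2)/6=587/447
seg 2: a=2, c=M2/2=-2801/596, d=(M3−M2)/(6·1)=6805/1788, b=Δ2−h2·(2M2+M3)/6=-5459/894
seg 3: a=-5, c=M3/2=1001/149, d=(M4−M3)/(6·2)=-12245/7152, b=Δ3−h3·(2M3+M4)/6=-7309/1788
seg 4: a=0, c=M4/2=-4237/1192, d=(M5−M4)/(6·2)=4237/7152, b=Δ4−h4·(2M4+M5)/6=1001/447
t_q=4 → seg 1, τ=1; S=3+587/447·τ+295/298·τ²+-3391/3576·τ³=5191/1192

  seg 0: a=5 b=-1481/894 c=0 d=295/2682
  seg 1: a=3 b=587/447 c=295/298 d=-3391/3576
  seg 2: a=2 b=-5459/894 c=-2801/596 d=6805/1788
  seg 3: a=-5 b=-7309/1788 c=1001/149 d=-12245/7152
  seg 4: a=0 b=1001/447 c=-4237/1192 d=4237/7152
S(4) = 5191/1192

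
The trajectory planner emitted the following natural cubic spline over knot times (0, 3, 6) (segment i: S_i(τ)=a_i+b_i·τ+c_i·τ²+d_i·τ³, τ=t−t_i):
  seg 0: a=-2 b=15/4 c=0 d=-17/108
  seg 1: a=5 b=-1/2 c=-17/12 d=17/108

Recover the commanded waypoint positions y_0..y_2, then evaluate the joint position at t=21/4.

y_0 = S_0(0) = a_0 = -2
y_1 = S_1(0) = a_1 = 5
y_2 = S_1(3) = -5
t_q=21/4 is in segment 1 (τ=9/4); S_1(τ)=-385/256

y_0=-2 y_1=5 y_2=-5
S(21/4) = -385/256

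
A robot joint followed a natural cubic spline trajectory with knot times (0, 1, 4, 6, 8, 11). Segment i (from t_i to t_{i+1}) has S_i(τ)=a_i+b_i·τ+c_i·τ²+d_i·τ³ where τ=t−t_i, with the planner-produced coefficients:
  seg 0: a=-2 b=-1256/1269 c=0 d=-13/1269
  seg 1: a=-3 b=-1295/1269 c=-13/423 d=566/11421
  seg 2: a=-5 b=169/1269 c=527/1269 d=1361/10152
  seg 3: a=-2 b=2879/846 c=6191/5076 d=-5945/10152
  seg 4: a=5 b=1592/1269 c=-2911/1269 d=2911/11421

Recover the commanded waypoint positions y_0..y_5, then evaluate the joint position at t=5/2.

y_0 = S_0(0) = a_0 = -2
y_1 = S_1(0) = a_1 = -3
y_2 = S_2(0) = a_2 = -5
y_3 = S_3(0) = a_3 = -2
y_4 = S_4(0) = a_4 = 5
y_5 = S_4(3) = -5
t_q=5/2 is in segment 1 (τ=3/2); S_1(τ)=-625/141

y_0=-2 y_1=-3 y_2=-5 y_3=-2 y_4=5 y_5=-5
S(5/2) = -625/141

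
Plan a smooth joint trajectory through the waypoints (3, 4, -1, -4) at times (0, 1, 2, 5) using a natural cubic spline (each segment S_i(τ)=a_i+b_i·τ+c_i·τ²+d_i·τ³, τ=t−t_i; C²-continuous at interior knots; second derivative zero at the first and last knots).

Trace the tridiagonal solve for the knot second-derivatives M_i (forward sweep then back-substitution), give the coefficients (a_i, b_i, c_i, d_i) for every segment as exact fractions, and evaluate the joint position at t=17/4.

Δ: Δ0=1, Δ1=-5, Δ2=-1
row 1: diag=4, rhs=-36; c'=1/4, d'=-9
row 2: denom=8−1·1/4=31/4; d'=(24−1·-9)/(31/4)=132/31
back: M2=132/31
back: M1=-9−1/4·132/31=-312/31
M: M0=0, M1=-312/31, M2=132/31, M3=0
seg 0: a=3, c=M0/2=0, d=(M1−M0)/(6·1)=-52/31, b=Δ0−h0·(2M0+M1)/6=83/31
seg 1: a=4, c=M1/2=-156/31, d=(M2−M1)/(6·1)=74/31, b=Δ1−h1·(2M1+M2)/6=-73/31
seg 2: a=-1, c=M2/2=66/31, d=(M3−M2)/(6·3)=-22/93, b=Δ2−h2·(2M2+M3)/6=-163/31
t_q=17/4 → seg 2, τ=9/4; S=-1+-163/31·τ+66/31·τ²+-22/93·τ³=-4709/992

  seg 0: a=3 b=83/31 c=0 d=-52/31
  seg 1: a=4 b=-73/31 c=-156/31 d=74/31
  seg 2: a=-1 b=-163/31 c=66/31 d=-22/93
S(17/4) = -4709/992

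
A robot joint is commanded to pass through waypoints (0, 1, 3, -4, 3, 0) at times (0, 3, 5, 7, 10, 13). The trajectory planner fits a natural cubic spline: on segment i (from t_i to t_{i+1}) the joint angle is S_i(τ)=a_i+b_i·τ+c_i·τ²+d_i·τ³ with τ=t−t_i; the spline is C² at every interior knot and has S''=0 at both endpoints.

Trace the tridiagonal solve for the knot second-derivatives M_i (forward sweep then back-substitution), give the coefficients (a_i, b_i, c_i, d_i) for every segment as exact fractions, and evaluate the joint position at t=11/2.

  seg 0: a=0 b=-995/2652 c=0 d=1879/23868
  seg 1: a=1 b=2321/1326 c=1879/2652 d=-479/884
  seg 2: a=3 b=-2543/1326 c=-6743/2652 d=4645/5304
  seg 3: a=-4 b=-349/221 c=1798/663 d=-2800/5967
  seg 4: a=3 b=447/221 c=-334/221 d=334/1989
S(11/2) = 21427/14144

Δ: Δ0=1/3, Δ1=1, Δ2=-7/2, Δ3=7/3, Δ4=-1
row 1: diag=10, rhs=4; c'=1/5, d'=2/5
row 2: denom=8−2·1/5=38/5; d'=(-27−2·2/5)/(38/5)=-139/38
row 3: denom=10−2·5/19=180/19; d'=(35−2·-139/38)/(180/19)=67/15
row 4: denom=12−3·19/60=221/20; d'=(-20−3·67/15)/(221/20)=-668/221
back: M4=-668/221
back: M3=67/15−19/60·-668/221=3596/663
back: M2=-139/38−5/19·3596/663=-6743/1326
back: M1=2/5−1/5·-6743/1326=1879/1326
M: M0=0, M1=1879/1326, M2=-6743/1326, M3=3596/663, M4=-668/221, M5=0
seg 0: a=0, c=M0/2=0, d=(M1−M0)/(6·3)=1879/23868, b=Δ0−h0·(2M0+M1)/6=-995/2652
seg 1: a=1, c=M1/2=1879/2652, d=(M2−M1)/(6·2)=-479/884, b=Δ1−h1·(2M1+M2)/6=2321/1326
seg 2: a=3, c=M2/2=-6743/2652, d=(M3−M2)/(6·2)=4645/5304, b=Δ2−h2·(2M2+M3)/6=-2543/1326
seg 3: a=-4, c=M3/2=1798/663, d=(M4−M3)/(6·3)=-2800/5967, b=Δ3−h3·(2M3+M4)/6=-349/221
seg 4: a=3, c=M4/2=-334/221, d=(M5−M4)/(6·3)=334/1989, b=Δ4−h4·(2M4+M5)/6=447/221
t_q=11/2 → seg 2, τ=1/2; S=3+-2543/1326·τ+-6743/2652·τ²+4645/5304·τ³=21427/14144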